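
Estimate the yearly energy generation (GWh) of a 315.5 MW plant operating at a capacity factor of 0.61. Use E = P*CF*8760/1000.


E = 315.5 * 0.61 * 8760 / 1000 = 1685.9058 GWh


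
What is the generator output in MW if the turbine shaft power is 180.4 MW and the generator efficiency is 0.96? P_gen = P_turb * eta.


P_gen = 180.4 * 0.96 = 173.1840 MW


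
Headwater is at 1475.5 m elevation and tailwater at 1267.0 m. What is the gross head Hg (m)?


Hg = 1475.5 - 1267.0 = 208.5000 m


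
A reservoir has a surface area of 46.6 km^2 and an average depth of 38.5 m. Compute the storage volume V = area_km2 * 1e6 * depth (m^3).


V = 46.6 * 1e6 * 38.5 = 1.7941e+09 m^3


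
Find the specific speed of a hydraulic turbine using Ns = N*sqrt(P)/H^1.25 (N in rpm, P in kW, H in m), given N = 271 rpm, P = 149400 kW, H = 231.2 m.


Ns = 271 * 149400^0.5 / 231.2^1.25 = 116.1876


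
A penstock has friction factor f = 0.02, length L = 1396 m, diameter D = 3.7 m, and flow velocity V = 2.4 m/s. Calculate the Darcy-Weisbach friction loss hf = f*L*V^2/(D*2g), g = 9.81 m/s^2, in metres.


hf = 0.02 * 1396 * 2.4^2 / (3.7 * 2 * 9.81) = 2.2153 m


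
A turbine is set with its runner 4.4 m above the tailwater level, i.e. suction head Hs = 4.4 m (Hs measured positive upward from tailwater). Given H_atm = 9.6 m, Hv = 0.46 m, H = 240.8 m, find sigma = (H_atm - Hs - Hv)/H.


sigma = (9.6 - 4.4 - 0.46) / 240.8 = 0.0197


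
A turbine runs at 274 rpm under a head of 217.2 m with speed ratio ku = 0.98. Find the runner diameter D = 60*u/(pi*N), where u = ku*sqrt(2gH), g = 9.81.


u = 0.98 * sqrt(2*9.81*217.2) = 63.9743 m/s
D = 60 * 63.9743 / (pi * 274) = 4.4592 m


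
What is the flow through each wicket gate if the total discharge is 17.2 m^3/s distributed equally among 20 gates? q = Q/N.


q = 17.2 / 20 = 0.8600 m^3/s


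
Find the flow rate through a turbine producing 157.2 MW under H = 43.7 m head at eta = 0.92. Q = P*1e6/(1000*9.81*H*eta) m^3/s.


Q = 157.2 * 1e6 / (1000 * 9.81 * 43.7 * 0.92) = 398.5789 m^3/s


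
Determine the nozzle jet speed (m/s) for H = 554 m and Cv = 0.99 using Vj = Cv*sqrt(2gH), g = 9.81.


Vj = 0.99 * sqrt(2*9.81*554) = 103.2142 m/s


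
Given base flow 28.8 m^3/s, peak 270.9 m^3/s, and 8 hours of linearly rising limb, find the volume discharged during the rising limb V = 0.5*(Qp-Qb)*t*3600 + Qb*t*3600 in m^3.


V = 0.5*(270.9 - 28.8)*8*3600 + 28.8*8*3600 = 4.3157e+06 m^3


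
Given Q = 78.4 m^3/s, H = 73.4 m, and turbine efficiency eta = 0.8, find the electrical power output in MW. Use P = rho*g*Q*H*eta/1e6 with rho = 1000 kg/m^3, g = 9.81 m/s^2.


P = 1000 * 9.81 * 78.4 * 73.4 * 0.8 / 1e6 = 45.1618 MW


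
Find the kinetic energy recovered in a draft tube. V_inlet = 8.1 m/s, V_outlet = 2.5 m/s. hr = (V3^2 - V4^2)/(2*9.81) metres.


hr = (8.1^2 - 2.5^2) / (2*9.81) = 3.0255 m


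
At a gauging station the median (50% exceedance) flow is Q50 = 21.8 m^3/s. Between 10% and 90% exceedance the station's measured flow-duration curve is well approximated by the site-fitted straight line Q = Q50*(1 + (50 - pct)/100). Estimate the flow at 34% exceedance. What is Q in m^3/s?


Q = 21.8 * (1 + (50 - 34)/100) = 25.2880 m^3/s


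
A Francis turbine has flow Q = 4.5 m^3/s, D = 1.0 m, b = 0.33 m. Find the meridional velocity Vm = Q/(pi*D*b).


Vm = 4.5 / (pi * 1.0 * 0.33) = 4.3406 m/s


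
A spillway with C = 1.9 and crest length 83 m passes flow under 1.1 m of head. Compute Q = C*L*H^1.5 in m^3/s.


Q = 1.9 * 83 * 1.1^1.5 = 181.9369 m^3/s


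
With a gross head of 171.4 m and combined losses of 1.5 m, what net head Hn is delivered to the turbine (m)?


Hn = 171.4 - 1.5 = 169.9000 m


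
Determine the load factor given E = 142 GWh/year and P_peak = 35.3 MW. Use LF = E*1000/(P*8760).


LF = 142 * 1000 / (35.3 * 8760) = 0.4592


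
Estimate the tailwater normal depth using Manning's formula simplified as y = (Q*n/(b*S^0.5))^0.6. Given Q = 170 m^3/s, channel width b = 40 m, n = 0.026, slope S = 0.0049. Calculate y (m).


y = (170 * 0.026 / (40 * 0.0049^0.5))^0.6 = 1.3151 m


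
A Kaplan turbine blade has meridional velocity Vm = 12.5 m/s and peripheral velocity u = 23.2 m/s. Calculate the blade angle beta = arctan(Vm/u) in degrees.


beta = arctan(12.5 / 23.2) = 28.3155 degrees


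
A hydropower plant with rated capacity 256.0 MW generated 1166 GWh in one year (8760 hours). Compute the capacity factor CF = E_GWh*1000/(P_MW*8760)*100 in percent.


CF = 1166 * 1000 / (256.0 * 8760) * 100 = 51.9941 %


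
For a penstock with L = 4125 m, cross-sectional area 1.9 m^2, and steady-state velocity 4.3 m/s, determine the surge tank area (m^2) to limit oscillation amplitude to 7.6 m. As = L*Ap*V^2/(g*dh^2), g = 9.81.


As = 4125 * 1.9 * 4.3^2 / (9.81 * 7.6^2) = 255.7515 m^2


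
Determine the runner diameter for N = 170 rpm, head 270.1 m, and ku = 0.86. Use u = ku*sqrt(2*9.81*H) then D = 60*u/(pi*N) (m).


u = 0.86 * sqrt(2*9.81*270.1) = 62.6052 m/s
D = 60 * 62.6052 / (pi * 170) = 7.0334 m


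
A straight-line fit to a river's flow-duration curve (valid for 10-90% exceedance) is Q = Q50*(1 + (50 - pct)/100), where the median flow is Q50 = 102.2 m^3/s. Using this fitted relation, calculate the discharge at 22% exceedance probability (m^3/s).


Q = 102.2 * (1 + (50 - 22)/100) = 130.8160 m^3/s


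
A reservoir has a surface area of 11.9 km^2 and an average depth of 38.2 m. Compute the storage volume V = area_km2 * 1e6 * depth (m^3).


V = 11.9 * 1e6 * 38.2 = 4.5458e+08 m^3


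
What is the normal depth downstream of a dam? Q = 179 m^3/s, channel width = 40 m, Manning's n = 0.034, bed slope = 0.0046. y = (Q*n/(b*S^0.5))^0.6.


y = (179 * 0.034 / (40 * 0.0046^0.5))^0.6 = 1.6238 m


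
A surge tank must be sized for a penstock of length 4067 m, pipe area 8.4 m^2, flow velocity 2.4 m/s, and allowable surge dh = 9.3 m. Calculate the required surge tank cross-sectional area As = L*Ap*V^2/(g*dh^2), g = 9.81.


As = 4067 * 8.4 * 2.4^2 / (9.81 * 9.3^2) = 231.9215 m^2


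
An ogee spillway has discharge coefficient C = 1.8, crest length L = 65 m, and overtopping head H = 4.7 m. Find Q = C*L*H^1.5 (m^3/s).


Q = 1.8 * 65 * 4.7^1.5 = 1192.1548 m^3/s


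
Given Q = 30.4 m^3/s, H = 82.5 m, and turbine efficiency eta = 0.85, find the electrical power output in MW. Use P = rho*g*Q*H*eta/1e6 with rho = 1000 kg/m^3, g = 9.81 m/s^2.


P = 1000 * 9.81 * 30.4 * 82.5 * 0.85 / 1e6 = 20.9130 MW


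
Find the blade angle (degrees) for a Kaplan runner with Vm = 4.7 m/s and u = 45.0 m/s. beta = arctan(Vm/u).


beta = arctan(4.7 / 45.0) = 5.9626 degrees


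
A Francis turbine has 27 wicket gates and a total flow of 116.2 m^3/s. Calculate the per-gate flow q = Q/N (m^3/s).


q = 116.2 / 27 = 4.3037 m^3/s


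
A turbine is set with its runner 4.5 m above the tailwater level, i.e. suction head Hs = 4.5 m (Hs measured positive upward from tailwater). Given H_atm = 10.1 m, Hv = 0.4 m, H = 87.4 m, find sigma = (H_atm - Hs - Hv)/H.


sigma = (10.1 - 4.5 - 0.4) / 87.4 = 0.0595


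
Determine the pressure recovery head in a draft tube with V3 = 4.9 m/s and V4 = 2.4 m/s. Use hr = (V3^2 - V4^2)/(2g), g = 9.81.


hr = (4.9^2 - 2.4^2) / (2*9.81) = 0.9302 m


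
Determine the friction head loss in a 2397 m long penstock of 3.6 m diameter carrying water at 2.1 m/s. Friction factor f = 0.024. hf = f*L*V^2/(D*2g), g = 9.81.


hf = 0.024 * 2397 * 2.1^2 / (3.6 * 2 * 9.81) = 3.5918 m


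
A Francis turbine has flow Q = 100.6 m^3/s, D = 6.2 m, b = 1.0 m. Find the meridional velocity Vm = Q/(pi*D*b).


Vm = 100.6 / (pi * 6.2 * 1.0) = 5.1648 m/s


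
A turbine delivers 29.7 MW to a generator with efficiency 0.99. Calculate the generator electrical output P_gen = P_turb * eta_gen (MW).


P_gen = 29.7 * 0.99 = 29.4030 MW


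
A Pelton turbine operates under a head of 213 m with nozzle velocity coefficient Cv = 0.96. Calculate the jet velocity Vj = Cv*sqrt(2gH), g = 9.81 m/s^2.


Vj = 0.96 * sqrt(2*9.81*213) = 62.0598 m/s


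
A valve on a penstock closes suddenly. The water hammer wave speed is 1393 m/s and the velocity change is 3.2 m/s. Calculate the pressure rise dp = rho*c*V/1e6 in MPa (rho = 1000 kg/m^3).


dp = 1000 * 1393 * 3.2 / 1e6 = 4.4576 MPa


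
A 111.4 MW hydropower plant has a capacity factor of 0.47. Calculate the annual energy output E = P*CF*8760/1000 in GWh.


E = 111.4 * 0.47 * 8760 / 1000 = 458.6561 GWh


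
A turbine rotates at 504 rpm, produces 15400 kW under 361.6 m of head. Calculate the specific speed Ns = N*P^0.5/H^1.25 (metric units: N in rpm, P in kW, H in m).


Ns = 504 * 15400^0.5 / 361.6^1.25 = 39.6648


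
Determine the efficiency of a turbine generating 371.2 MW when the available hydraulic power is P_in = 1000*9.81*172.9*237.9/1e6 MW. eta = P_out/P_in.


P_in = 1000 * 9.81 * 172.9 * 237.9 / 1e6 = 403.5138 MW
eta = 371.2 / 403.5138 = 0.9199


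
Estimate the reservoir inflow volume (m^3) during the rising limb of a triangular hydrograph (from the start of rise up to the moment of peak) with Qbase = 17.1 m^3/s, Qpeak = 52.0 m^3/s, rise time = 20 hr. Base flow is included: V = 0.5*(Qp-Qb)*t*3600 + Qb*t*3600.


V = 0.5*(52.0 - 17.1)*20*3600 + 17.1*20*3600 = 2.4876e+06 m^3


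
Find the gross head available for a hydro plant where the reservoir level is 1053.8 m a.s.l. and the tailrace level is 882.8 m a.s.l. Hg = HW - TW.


Hg = 1053.8 - 882.8 = 171.0000 m


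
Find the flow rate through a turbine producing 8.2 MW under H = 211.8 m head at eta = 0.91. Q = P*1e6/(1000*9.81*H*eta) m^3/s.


Q = 8.2 * 1e6 / (1000 * 9.81 * 211.8 * 0.91) = 4.3369 m^3/s


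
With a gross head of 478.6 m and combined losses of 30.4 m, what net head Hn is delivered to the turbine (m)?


Hn = 478.6 - 30.4 = 448.2000 m


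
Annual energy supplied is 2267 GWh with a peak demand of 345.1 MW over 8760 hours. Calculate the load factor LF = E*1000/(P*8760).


LF = 2267 * 1000 / (345.1 * 8760) = 0.7499


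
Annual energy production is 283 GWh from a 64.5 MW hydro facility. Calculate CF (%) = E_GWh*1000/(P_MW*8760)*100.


CF = 283 * 1000 / (64.5 * 8760) * 100 = 50.0867 %


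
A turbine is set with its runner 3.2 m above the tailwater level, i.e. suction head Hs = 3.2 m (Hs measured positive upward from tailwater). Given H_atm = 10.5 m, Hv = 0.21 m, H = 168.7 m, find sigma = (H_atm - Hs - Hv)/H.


sigma = (10.5 - 3.2 - 0.21) / 168.7 = 0.0420


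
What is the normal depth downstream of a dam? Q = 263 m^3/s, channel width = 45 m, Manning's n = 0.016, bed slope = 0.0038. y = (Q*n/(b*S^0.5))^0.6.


y = (263 * 0.016 / (45 * 0.0038^0.5))^0.6 = 1.2841 m


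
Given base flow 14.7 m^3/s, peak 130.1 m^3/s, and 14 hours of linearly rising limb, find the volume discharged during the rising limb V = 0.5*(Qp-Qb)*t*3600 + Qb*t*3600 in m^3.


V = 0.5*(130.1 - 14.7)*14*3600 + 14.7*14*3600 = 3.6490e+06 m^3


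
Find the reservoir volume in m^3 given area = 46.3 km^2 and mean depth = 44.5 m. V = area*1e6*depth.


V = 46.3 * 1e6 * 44.5 = 2.0604e+09 m^3


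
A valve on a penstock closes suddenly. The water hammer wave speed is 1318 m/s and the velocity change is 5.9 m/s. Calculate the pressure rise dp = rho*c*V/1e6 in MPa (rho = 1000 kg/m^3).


dp = 1000 * 1318 * 5.9 / 1e6 = 7.7762 MPa


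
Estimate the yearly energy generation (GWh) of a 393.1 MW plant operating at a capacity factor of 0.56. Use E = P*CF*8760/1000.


E = 393.1 * 0.56 * 8760 / 1000 = 1928.3914 GWh


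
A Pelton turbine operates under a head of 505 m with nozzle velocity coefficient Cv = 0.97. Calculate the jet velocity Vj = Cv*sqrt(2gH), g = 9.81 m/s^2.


Vj = 0.97 * sqrt(2*9.81*505) = 96.5533 m/s


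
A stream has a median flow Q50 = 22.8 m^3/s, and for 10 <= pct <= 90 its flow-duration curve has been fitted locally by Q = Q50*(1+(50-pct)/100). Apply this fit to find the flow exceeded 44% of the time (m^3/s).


Q = 22.8 * (1 + (50 - 44)/100) = 24.1680 m^3/s


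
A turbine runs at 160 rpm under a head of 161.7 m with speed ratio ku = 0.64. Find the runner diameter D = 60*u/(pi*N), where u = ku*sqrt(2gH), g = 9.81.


u = 0.64 * sqrt(2*9.81*161.7) = 36.0483 m/s
D = 60 * 36.0483 / (pi * 160) = 4.3029 m


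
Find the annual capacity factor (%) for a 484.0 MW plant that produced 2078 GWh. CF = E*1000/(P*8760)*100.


CF = 2078 * 1000 / (484.0 * 8760) * 100 = 49.0113 %


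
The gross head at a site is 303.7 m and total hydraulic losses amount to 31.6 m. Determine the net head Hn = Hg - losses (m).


Hn = 303.7 - 31.6 = 272.1000 m


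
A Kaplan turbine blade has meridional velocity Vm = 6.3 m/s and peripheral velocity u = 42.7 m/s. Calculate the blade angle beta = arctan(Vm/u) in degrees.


beta = arctan(6.3 / 42.7) = 8.3929 degrees


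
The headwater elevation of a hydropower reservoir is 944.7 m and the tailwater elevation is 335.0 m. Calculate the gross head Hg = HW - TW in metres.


Hg = 944.7 - 335.0 = 609.7000 m


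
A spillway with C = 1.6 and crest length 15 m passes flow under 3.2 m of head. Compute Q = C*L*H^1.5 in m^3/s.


Q = 1.6 * 15 * 3.2^1.5 = 137.3840 m^3/s


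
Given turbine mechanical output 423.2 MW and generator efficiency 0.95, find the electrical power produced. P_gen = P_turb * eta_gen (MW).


P_gen = 423.2 * 0.95 = 402.0400 MW


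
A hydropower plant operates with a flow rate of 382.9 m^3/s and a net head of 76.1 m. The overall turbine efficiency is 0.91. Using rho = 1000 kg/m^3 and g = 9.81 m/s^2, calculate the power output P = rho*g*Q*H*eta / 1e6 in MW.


P = 1000 * 9.81 * 382.9 * 76.1 * 0.91 / 1e6 = 260.1240 MW


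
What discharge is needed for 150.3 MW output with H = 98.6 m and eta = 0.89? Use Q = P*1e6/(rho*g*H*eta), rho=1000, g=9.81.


Q = 150.3 * 1e6 / (1000 * 9.81 * 98.6 * 0.89) = 174.5915 m^3/s


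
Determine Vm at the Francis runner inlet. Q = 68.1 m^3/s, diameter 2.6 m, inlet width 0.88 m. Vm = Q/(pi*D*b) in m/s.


Vm = 68.1 / (pi * 2.6 * 0.88) = 9.4742 m/s


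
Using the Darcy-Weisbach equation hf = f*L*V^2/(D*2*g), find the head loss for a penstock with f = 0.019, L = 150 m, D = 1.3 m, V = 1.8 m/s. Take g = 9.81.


hf = 0.019 * 150 * 1.8^2 / (1.3 * 2 * 9.81) = 0.3620 m


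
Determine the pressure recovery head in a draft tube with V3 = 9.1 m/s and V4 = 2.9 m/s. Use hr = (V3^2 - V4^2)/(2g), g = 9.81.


hr = (9.1^2 - 2.9^2) / (2*9.81) = 3.7920 m


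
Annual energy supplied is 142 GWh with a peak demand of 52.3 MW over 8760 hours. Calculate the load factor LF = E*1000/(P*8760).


LF = 142 * 1000 / (52.3 * 8760) = 0.3099


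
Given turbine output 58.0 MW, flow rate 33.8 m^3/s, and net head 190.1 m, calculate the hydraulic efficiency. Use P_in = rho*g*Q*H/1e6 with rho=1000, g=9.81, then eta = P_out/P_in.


P_in = 1000 * 9.81 * 33.8 * 190.1 / 1e6 = 63.0330 MW
eta = 58.0 / 63.0330 = 0.9202


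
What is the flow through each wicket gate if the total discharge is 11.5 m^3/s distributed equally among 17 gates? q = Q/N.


q = 11.5 / 17 = 0.6765 m^3/s


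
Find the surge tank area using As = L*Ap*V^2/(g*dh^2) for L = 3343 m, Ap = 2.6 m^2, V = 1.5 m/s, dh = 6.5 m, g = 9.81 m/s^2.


As = 3343 * 2.6 * 1.5^2 / (9.81 * 6.5^2) = 47.1842 m^2


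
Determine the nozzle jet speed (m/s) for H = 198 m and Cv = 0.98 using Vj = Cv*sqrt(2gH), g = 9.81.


Vj = 0.98 * sqrt(2*9.81*198) = 61.0813 m/s


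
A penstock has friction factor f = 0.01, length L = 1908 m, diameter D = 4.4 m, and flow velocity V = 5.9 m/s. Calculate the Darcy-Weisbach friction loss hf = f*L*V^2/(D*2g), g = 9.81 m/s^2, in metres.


hf = 0.01 * 1908 * 5.9^2 / (4.4 * 2 * 9.81) = 7.6936 m


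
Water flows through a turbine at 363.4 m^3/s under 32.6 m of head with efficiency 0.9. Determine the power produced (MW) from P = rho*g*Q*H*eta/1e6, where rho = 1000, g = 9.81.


P = 1000 * 9.81 * 363.4 * 32.6 * 0.9 / 1e6 = 104.5958 MW


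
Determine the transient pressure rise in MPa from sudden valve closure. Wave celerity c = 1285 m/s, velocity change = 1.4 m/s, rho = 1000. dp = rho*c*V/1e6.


dp = 1000 * 1285 * 1.4 / 1e6 = 1.7990 MPa


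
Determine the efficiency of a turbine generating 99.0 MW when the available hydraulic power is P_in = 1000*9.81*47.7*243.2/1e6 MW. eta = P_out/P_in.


P_in = 1000 * 9.81 * 47.7 * 243.2 / 1e6 = 113.8023 MW
eta = 99.0 / 113.8023 = 0.8699


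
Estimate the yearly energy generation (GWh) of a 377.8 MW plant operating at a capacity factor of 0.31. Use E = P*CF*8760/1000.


E = 377.8 * 0.31 * 8760 / 1000 = 1025.9537 GWh


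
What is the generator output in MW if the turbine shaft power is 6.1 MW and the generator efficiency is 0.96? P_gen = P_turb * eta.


P_gen = 6.1 * 0.96 = 5.8560 MW


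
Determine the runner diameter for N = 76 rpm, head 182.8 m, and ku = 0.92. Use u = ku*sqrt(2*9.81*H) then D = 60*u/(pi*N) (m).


u = 0.92 * sqrt(2*9.81*182.8) = 55.0967 m/s
D = 60 * 55.0967 / (pi * 76) = 13.8456 m


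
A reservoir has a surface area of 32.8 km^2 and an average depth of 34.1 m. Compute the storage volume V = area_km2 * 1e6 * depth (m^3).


V = 32.8 * 1e6 * 34.1 = 1.1185e+09 m^3


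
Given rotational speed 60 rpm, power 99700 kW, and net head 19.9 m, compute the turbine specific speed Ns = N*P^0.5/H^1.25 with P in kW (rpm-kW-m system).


Ns = 60 * 99700^0.5 / 19.9^1.25 = 450.7466


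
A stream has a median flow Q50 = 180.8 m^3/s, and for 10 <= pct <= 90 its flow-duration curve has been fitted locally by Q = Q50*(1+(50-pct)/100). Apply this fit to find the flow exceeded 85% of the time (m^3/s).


Q = 180.8 * (1 + (50 - 85)/100) = 117.5200 m^3/s


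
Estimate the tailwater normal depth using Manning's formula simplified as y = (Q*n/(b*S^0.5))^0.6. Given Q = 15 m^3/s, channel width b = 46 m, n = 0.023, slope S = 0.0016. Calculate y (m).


y = (15 * 0.023 / (46 * 0.0016^0.5))^0.6 = 0.3663 m


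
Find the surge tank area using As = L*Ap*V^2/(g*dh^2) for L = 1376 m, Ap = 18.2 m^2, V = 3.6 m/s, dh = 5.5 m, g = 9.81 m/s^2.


As = 1376 * 18.2 * 3.6^2 / (9.81 * 5.5^2) = 1093.7056 m^2


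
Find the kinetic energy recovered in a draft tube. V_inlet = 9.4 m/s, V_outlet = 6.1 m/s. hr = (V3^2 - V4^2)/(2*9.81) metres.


hr = (9.4^2 - 6.1^2) / (2*9.81) = 2.6070 m


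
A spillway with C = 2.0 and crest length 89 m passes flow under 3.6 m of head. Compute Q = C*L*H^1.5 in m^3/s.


Q = 2.0 * 89 * 3.6^1.5 = 1215.8325 m^3/s


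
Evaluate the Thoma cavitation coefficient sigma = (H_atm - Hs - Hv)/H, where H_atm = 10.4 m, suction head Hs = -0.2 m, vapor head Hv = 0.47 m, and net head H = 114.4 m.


sigma = (10.4 - (-0.2) - 0.47) / 114.4 = 0.0885


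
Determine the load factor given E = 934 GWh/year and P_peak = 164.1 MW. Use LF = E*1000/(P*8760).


LF = 934 * 1000 / (164.1 * 8760) = 0.6497


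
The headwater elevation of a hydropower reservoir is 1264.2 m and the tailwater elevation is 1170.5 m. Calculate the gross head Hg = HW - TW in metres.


Hg = 1264.2 - 1170.5 = 93.7000 m


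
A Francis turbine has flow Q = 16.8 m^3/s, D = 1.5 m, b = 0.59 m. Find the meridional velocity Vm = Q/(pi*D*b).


Vm = 16.8 / (pi * 1.5 * 0.59) = 6.0425 m/s


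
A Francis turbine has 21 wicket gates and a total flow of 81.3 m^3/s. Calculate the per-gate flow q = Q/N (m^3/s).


q = 81.3 / 21 = 3.8714 m^3/s


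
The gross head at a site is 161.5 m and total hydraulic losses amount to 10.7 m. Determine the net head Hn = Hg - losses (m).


Hn = 161.5 - 10.7 = 150.8000 m


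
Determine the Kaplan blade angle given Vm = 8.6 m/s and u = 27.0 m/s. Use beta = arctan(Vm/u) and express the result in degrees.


beta = arctan(8.6 / 27.0) = 17.6676 degrees


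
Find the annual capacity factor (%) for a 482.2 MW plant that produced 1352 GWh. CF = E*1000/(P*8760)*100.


CF = 1352 * 1000 / (482.2 * 8760) * 100 = 32.0070 %


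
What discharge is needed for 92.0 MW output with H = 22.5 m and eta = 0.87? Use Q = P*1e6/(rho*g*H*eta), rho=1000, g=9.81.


Q = 92.0 * 1e6 / (1000 * 9.81 * 22.5 * 0.87) = 479.0899 m^3/s


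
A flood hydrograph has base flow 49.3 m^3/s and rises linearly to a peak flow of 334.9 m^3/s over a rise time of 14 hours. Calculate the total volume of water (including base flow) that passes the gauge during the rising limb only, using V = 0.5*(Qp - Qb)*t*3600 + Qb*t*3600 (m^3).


V = 0.5*(334.9 - 49.3)*14*3600 + 49.3*14*3600 = 9.6818e+06 m^3


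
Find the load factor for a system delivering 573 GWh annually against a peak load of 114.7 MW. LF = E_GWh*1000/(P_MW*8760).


LF = 573 * 1000 / (114.7 * 8760) = 0.5703


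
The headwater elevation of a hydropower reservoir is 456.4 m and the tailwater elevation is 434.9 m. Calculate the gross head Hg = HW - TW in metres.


Hg = 456.4 - 434.9 = 21.5000 m


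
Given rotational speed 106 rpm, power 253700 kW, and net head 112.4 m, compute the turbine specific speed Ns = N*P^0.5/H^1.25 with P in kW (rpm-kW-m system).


Ns = 106 * 253700^0.5 / 112.4^1.25 = 145.8842


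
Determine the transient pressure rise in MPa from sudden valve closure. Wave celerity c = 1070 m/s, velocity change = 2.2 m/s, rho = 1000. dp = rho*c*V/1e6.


dp = 1000 * 1070 * 2.2 / 1e6 = 2.3540 MPa


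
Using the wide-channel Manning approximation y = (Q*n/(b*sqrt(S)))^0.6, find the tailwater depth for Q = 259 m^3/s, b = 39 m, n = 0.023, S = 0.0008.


y = (259 * 0.023 / (39 * 0.0008^0.5))^0.6 = 2.7507 m


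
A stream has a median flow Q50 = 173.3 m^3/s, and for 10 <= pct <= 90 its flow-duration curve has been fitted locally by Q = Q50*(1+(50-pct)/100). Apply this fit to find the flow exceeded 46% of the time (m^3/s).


Q = 173.3 * (1 + (50 - 46)/100) = 180.2320 m^3/s


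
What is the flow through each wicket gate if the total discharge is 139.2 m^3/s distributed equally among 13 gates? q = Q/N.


q = 139.2 / 13 = 10.7077 m^3/s


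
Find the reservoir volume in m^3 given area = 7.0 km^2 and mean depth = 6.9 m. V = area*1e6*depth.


V = 7.0 * 1e6 * 6.9 = 4.8300e+07 m^3


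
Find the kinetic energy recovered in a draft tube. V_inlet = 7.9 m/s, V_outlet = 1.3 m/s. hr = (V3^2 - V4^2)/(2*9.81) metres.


hr = (7.9^2 - 1.3^2) / (2*9.81) = 3.0948 m


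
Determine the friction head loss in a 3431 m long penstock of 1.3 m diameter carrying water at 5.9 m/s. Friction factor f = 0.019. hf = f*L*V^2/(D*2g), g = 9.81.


hf = 0.019 * 3431 * 5.9^2 / (1.3 * 2 * 9.81) = 88.9684 m


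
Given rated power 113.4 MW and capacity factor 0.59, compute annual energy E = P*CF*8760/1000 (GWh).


E = 113.4 * 0.59 * 8760 / 1000 = 586.0966 GWh


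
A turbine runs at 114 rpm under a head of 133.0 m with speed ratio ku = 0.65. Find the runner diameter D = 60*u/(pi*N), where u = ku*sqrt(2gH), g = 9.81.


u = 0.65 * sqrt(2*9.81*133.0) = 33.2039 m/s
D = 60 * 33.2039 / (pi * 114) = 5.5627 m


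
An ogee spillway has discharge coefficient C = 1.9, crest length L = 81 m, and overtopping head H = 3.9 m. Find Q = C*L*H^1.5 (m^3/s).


Q = 1.9 * 81 * 3.9^1.5 = 1185.3198 m^3/s


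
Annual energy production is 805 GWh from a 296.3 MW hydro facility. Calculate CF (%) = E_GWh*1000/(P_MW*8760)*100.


CF = 805 * 1000 / (296.3 * 8760) * 100 = 31.0142 %


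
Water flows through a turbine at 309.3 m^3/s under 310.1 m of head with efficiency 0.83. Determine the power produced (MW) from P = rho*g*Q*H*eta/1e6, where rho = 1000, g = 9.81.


P = 1000 * 9.81 * 309.3 * 310.1 * 0.83 / 1e6 = 780.9600 MW


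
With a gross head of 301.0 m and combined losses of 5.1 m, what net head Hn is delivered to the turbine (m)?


Hn = 301.0 - 5.1 = 295.9000 m


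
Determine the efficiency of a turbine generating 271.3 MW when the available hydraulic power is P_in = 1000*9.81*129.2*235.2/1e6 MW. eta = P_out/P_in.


P_in = 1000 * 9.81 * 129.2 * 235.2 / 1e6 = 298.1047 MW
eta = 271.3 / 298.1047 = 0.9101


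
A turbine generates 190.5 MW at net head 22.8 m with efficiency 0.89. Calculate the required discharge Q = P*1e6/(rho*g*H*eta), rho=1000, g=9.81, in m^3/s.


Q = 190.5 * 1e6 / (1000 * 9.81 * 22.8 * 0.89) = 956.9762 m^3/s


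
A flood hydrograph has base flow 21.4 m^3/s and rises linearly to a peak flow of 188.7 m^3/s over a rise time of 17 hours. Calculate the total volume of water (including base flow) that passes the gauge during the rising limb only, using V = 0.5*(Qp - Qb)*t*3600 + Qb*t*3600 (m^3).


V = 0.5*(188.7 - 21.4)*17*3600 + 21.4*17*3600 = 6.4291e+06 m^3


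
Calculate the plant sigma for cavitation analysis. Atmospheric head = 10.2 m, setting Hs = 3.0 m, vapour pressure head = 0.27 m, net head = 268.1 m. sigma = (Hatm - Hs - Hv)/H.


sigma = (10.2 - 3.0 - 0.27) / 268.1 = 0.0258


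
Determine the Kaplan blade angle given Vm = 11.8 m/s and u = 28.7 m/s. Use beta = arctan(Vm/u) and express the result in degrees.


beta = arctan(11.8 / 28.7) = 22.3500 degrees


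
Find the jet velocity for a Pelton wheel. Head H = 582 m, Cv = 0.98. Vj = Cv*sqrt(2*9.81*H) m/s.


Vj = 0.98 * sqrt(2*9.81*582) = 104.7218 m/s


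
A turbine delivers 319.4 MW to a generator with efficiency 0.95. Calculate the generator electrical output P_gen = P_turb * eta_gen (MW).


P_gen = 319.4 * 0.95 = 303.4300 MW


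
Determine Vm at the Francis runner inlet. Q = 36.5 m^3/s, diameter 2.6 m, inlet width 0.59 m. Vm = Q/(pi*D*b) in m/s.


Vm = 36.5 / (pi * 2.6 * 0.59) = 7.5739 m/s


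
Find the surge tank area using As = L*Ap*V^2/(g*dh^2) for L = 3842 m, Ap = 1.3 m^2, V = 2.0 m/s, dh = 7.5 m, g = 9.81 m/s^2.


As = 3842 * 1.3 * 2.0^2 / (9.81 * 7.5^2) = 36.2051 m^2


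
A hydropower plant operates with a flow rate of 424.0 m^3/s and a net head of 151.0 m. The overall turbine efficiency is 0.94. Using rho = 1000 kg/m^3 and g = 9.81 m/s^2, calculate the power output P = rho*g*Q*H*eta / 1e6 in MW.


P = 1000 * 9.81 * 424.0 * 151.0 * 0.94 / 1e6 = 590.3909 MW


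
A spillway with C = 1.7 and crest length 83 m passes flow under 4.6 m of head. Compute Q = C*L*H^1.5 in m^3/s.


Q = 1.7 * 83 * 4.6^1.5 = 1392.0786 m^3/s


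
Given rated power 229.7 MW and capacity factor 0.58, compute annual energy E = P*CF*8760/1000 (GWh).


E = 229.7 * 0.58 * 8760 / 1000 = 1167.0598 GWh


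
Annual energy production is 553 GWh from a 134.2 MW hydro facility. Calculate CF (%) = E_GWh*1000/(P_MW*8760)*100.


CF = 553 * 1000 / (134.2 * 8760) * 100 = 47.0401 %


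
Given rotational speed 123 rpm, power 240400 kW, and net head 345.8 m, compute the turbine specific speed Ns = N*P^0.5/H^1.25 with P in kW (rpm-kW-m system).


Ns = 123 * 240400^0.5 / 345.8^1.25 = 40.4428


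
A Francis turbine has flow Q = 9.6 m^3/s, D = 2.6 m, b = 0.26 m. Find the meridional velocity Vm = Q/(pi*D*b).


Vm = 9.6 / (pi * 2.6 * 0.26) = 4.5204 m/s


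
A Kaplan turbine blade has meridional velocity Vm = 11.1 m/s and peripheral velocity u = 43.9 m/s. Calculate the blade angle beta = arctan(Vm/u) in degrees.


beta = arctan(11.1 / 43.9) = 14.1897 degrees


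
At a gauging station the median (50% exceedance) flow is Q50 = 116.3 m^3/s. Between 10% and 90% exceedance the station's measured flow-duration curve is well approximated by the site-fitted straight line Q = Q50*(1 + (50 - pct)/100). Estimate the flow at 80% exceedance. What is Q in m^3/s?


Q = 116.3 * (1 + (50 - 80)/100) = 81.4100 m^3/s


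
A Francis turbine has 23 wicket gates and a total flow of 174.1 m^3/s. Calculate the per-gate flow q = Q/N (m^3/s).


q = 174.1 / 23 = 7.5696 m^3/s


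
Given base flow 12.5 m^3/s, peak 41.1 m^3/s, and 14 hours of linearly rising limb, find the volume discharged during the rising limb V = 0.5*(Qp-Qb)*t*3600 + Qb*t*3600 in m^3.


V = 0.5*(41.1 - 12.5)*14*3600 + 12.5*14*3600 = 1.3507e+06 m^3


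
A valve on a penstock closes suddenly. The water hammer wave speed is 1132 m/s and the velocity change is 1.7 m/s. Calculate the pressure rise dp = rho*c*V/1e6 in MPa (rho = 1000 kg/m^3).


dp = 1000 * 1132 * 1.7 / 1e6 = 1.9244 MPa


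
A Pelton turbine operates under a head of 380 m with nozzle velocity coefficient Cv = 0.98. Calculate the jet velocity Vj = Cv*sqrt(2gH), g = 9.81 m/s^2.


Vj = 0.98 * sqrt(2*9.81*380) = 84.6189 m/s


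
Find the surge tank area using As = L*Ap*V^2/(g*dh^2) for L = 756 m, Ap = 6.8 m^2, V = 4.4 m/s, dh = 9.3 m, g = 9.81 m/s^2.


As = 756 * 6.8 * 4.4^2 / (9.81 * 9.3^2) = 117.3008 m^2


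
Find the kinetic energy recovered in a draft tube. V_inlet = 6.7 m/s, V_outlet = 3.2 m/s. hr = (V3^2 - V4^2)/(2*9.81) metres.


hr = (6.7^2 - 3.2^2) / (2*9.81) = 1.7661 m


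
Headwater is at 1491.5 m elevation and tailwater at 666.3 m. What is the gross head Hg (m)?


Hg = 1491.5 - 666.3 = 825.2000 m


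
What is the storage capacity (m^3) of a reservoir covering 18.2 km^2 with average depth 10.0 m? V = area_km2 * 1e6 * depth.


V = 18.2 * 1e6 * 10.0 = 1.8200e+08 m^3


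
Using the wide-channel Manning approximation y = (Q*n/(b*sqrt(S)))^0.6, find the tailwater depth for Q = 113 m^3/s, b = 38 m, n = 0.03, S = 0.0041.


y = (113 * 0.03 / (38 * 0.0041^0.5))^0.6 = 1.2202 m


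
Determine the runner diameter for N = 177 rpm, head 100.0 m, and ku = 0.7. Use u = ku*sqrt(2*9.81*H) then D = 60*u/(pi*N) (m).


u = 0.7 * sqrt(2*9.81*100.0) = 31.0061 m/s
D = 60 * 31.0061 / (pi * 177) = 3.3456 m


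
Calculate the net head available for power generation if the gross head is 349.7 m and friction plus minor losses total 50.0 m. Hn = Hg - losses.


Hn = 349.7 - 50.0 = 299.7000 m


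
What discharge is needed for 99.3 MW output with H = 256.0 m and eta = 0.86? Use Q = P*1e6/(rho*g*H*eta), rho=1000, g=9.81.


Q = 99.3 * 1e6 / (1000 * 9.81 * 256.0 * 0.86) = 45.9771 m^3/s


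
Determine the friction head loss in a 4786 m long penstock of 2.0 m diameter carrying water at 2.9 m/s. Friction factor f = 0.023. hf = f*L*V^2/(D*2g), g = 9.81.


hf = 0.023 * 4786 * 2.9^2 / (2.0 * 2 * 9.81) = 23.5922 m


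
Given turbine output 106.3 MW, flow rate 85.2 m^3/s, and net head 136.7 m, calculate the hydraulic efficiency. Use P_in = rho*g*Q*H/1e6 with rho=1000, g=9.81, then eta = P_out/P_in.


P_in = 1000 * 9.81 * 85.2 * 136.7 / 1e6 = 114.2555 MW
eta = 106.3 / 114.2555 = 0.9304


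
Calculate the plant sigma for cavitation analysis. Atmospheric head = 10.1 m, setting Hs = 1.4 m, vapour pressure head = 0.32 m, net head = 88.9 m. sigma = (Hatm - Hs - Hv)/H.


sigma = (10.1 - 1.4 - 0.32) / 88.9 = 0.0943


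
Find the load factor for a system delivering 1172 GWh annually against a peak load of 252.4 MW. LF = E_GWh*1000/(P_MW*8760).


LF = 1172 * 1000 / (252.4 * 8760) = 0.5301


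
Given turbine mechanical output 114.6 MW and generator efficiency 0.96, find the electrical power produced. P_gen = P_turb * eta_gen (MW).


P_gen = 114.6 * 0.96 = 110.0160 MW


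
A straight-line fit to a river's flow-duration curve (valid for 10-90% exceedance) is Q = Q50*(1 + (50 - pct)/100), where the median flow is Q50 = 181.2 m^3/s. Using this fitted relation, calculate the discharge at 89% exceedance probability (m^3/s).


Q = 181.2 * (1 + (50 - 89)/100) = 110.5320 m^3/s


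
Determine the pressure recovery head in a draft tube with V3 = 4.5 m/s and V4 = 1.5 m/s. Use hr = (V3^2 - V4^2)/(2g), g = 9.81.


hr = (4.5^2 - 1.5^2) / (2*9.81) = 0.9174 m


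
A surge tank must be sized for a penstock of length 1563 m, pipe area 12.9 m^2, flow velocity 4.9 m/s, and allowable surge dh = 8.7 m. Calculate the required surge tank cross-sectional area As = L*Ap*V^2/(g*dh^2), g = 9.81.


As = 1563 * 12.9 * 4.9^2 / (9.81 * 8.7^2) = 651.9786 m^2


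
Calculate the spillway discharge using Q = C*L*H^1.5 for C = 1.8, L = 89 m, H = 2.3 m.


Q = 1.8 * 89 * 2.3^1.5 = 558.7973 m^3/s


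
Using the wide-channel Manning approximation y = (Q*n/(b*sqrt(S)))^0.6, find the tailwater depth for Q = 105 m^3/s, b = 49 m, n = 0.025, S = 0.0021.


y = (105 * 0.025 / (49 * 0.0021^0.5))^0.6 = 1.0982 m


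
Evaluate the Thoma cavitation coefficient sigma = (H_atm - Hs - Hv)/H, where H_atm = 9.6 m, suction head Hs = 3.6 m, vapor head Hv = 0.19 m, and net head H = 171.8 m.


sigma = (9.6 - 3.6 - 0.19) / 171.8 = 0.0338


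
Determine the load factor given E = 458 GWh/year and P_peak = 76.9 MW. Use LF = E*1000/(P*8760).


LF = 458 * 1000 / (76.9 * 8760) = 0.6799


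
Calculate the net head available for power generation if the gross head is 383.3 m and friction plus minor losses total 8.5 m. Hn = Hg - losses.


Hn = 383.3 - 8.5 = 374.8000 m


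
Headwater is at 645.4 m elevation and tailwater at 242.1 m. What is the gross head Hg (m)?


Hg = 645.4 - 242.1 = 403.3000 m


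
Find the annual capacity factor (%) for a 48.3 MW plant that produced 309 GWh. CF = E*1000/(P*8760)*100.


CF = 309 * 1000 / (48.3 * 8760) * 100 = 73.0310 %


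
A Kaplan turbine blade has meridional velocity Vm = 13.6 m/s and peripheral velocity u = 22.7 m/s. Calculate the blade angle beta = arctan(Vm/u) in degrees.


beta = arctan(13.6 / 22.7) = 30.9266 degrees


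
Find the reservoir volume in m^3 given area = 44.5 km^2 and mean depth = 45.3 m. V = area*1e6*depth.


V = 44.5 * 1e6 * 45.3 = 2.0158e+09 m^3


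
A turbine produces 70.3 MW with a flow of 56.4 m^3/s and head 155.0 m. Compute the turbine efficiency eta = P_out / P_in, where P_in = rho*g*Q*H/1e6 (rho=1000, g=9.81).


P_in = 1000 * 9.81 * 56.4 * 155.0 / 1e6 = 85.7590 MW
eta = 70.3 / 85.7590 = 0.8197


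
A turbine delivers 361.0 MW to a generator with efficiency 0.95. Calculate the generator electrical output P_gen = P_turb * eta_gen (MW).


P_gen = 361.0 * 0.95 = 342.9500 MW


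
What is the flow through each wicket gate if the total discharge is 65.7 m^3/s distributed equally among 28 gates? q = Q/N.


q = 65.7 / 28 = 2.3464 m^3/s


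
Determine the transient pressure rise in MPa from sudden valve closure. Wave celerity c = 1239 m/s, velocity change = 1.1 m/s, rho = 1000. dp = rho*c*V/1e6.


dp = 1000 * 1239 * 1.1 / 1e6 = 1.3629 MPa


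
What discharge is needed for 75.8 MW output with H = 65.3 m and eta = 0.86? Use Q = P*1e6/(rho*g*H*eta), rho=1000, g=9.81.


Q = 75.8 * 1e6 / (1000 * 9.81 * 65.3 * 0.86) = 137.5905 m^3/s


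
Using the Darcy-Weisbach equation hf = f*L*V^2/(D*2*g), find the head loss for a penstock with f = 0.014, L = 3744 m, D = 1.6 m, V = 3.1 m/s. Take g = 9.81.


hf = 0.014 * 3744 * 3.1^2 / (1.6 * 2 * 9.81) = 16.0461 m


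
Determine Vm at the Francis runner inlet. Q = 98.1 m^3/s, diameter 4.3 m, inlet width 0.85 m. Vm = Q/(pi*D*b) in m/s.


Vm = 98.1 / (pi * 4.3 * 0.85) = 8.5434 m/s


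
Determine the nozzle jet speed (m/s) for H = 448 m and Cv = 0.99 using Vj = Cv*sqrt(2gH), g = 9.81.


Vj = 0.99 * sqrt(2*9.81*448) = 92.8162 m/s


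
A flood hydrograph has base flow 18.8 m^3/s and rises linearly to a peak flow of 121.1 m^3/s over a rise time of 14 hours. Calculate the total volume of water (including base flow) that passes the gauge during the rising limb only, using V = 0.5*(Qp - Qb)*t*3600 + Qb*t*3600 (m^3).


V = 0.5*(121.1 - 18.8)*14*3600 + 18.8*14*3600 = 3.5255e+06 m^3


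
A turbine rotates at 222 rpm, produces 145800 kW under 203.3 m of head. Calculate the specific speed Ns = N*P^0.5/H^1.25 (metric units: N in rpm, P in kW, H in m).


Ns = 222 * 145800^0.5 / 203.3^1.25 = 110.4231


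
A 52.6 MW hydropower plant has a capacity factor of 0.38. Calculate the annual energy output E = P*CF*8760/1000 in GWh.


E = 52.6 * 0.38 * 8760 / 1000 = 175.0949 GWh


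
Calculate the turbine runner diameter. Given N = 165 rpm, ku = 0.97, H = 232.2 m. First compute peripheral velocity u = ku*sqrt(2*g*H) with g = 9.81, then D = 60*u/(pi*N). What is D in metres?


u = 0.97 * sqrt(2*9.81*232.2) = 65.4715 m/s
D = 60 * 65.4715 / (pi * 165) = 7.5783 m


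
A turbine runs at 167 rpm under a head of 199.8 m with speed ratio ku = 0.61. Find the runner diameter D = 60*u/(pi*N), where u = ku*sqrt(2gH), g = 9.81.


u = 0.61 * sqrt(2*9.81*199.8) = 38.1924 m/s
D = 60 * 38.1924 / (pi * 167) = 4.3678 m


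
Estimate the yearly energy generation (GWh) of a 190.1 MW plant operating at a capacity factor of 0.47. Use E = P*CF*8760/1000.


E = 190.1 * 0.47 * 8760 / 1000 = 782.6797 GWh


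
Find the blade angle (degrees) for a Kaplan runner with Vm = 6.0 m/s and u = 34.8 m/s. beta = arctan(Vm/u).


beta = arctan(6.0 / 34.8) = 9.7824 degrees


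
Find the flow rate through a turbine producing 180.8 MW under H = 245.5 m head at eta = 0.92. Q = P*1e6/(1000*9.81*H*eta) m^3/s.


Q = 180.8 * 1e6 / (1000 * 9.81 * 245.5 * 0.92) = 81.6000 m^3/s


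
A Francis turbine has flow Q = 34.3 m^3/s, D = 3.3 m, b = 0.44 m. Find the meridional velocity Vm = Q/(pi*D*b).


Vm = 34.3 / (pi * 3.3 * 0.44) = 7.5193 m/s


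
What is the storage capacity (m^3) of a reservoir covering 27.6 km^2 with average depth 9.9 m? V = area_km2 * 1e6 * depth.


V = 27.6 * 1e6 * 9.9 = 2.7324e+08 m^3


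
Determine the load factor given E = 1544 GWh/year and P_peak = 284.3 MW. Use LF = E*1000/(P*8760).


LF = 1544 * 1000 / (284.3 * 8760) = 0.6200


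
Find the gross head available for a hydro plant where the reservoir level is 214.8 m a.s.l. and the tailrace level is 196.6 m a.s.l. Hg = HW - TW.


Hg = 214.8 - 196.6 = 18.2000 m


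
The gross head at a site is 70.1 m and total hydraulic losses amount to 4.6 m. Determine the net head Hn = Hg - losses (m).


Hn = 70.1 - 4.6 = 65.5000 m


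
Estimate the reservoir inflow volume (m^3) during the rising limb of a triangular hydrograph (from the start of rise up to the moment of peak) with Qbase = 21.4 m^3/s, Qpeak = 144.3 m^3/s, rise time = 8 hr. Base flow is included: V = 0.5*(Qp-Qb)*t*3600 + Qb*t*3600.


V = 0.5*(144.3 - 21.4)*8*3600 + 21.4*8*3600 = 2.3861e+06 m^3


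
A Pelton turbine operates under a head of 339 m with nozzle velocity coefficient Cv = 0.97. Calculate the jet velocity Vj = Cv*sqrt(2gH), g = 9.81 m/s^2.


Vj = 0.97 * sqrt(2*9.81*339) = 79.1081 m/s


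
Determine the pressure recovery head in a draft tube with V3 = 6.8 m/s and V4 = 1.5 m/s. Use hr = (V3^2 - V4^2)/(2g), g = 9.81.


hr = (6.8^2 - 1.5^2) / (2*9.81) = 2.2421 m


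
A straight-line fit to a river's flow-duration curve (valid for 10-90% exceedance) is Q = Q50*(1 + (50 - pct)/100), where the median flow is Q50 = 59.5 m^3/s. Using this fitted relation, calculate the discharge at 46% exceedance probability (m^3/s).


Q = 59.5 * (1 + (50 - 46)/100) = 61.8800 m^3/s


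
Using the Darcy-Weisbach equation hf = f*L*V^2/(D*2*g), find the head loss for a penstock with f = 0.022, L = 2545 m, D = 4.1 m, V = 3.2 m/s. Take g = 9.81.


hf = 0.022 * 2545 * 3.2^2 / (4.1 * 2 * 9.81) = 7.1273 m


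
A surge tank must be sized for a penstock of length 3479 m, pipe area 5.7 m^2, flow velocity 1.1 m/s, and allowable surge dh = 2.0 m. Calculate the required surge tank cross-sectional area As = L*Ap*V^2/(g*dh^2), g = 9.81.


As = 3479 * 5.7 * 1.1^2 / (9.81 * 2.0^2) = 611.4848 m^2


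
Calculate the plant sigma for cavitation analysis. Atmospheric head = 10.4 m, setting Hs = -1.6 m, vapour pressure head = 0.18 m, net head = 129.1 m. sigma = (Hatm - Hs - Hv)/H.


sigma = (10.4 - (-1.6) - 0.18) / 129.1 = 0.0916


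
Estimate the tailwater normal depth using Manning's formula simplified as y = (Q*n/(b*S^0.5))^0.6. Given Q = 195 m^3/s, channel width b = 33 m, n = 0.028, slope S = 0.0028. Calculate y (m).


y = (195 * 0.028 / (33 * 0.0028^0.5))^0.6 = 1.9818 m
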